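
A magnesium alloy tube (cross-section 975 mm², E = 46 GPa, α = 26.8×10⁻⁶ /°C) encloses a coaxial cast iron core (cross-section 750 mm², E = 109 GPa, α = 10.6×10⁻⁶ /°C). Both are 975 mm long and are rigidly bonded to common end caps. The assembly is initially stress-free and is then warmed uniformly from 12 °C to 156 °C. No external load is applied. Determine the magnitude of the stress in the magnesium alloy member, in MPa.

Both members must finish at the same length. With the larger α, the magnesium alloy tends to over-expand; the plates restrain it, putting the magnesium alloy in compression and the cast iron in tension. With no external load the two internal forces are equal and opposite, magnitude P.
Compatibility of the two members (thermal + elastic change equal): (α₁ − α₂)ΔT = P·[1/(A₁E₁) + 1/(A₂E₂)].
|α₁ − α₂|·ΔT = 16.2×10⁻⁶ × 144 = 0.002333.
1/(A₁E₁) + 1/(A₂E₂) = 1/(975×46×10³) + 1/(750×109×10³) = 3.453×10⁻⁸ N⁻¹.
So P = 0.002333 / 3.453×10⁻⁸ = 67.56 kN.
σ_{magnesium alloy} = P/A₁ = 67560/975 = 69.29 MPa, compressive.

σ ≈ 69.3 MPa (compressive)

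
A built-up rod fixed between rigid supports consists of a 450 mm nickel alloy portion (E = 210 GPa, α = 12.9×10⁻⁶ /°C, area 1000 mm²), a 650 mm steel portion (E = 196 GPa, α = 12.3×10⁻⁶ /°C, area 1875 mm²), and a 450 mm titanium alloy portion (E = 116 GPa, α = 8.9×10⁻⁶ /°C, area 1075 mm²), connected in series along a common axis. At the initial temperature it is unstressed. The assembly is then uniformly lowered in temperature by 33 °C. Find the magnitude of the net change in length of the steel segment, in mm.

Free thermal contraction of the whole bar: Σ αᵢΔT Lᵢ = 12.9×10⁻⁶×33×450 + 12.3×10⁻⁶×33×650 + 8.9×10⁻⁶×33×450 = 0.5876 mm.
Since the ends are fixed, an axial force P builds up, equal in every segment, with P · Σ Lᵢ/(AᵢEᵢ) = δ_free.
Σ Lᵢ/(AᵢEᵢ) = 450/(1000×210×10³) + 650/(1875×196×10³) + 450/(1075×116×10³) = 7.52×10⁻⁶ mm/N.
So P = 0.5876 / 7.52×10⁻⁶ = 78.13 kN, tensile.
For the steel segment, free thermal change = 12.3×10⁻⁶×33×650 = 0.2638 mm and elastic change from P = 78130×650/(1875×196×10³) = 0.1382 mm; these oppose, so the net change is 0.126 mm (segment shortens).

|ΔL| ≈ 0.126 mm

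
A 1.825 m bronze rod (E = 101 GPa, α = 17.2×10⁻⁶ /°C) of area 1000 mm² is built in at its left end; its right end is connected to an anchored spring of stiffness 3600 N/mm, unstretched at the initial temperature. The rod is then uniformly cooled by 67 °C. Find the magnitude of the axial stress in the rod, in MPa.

σ ≈ 7.11 MPa (tensile)

Free thermal contraction: δ_free = αΔT L = 17.2×10⁻⁶ × 67 × 1825 = 2.103 mm.
With a force P in the spring, the elastic change of the rod is PL/(AE) and that of the spring is P/k; compatibility requires their sum to equal δ_free.
So P = δ_free / [L/(AE) + 1/k] = 2.103 / [ 1825/(1000×101×10³) + 1/(3600) ].
P = 2.103 / 0.0002958 = 7109 N.
σ = P/A = 7109/1000 = 7.109 MPa.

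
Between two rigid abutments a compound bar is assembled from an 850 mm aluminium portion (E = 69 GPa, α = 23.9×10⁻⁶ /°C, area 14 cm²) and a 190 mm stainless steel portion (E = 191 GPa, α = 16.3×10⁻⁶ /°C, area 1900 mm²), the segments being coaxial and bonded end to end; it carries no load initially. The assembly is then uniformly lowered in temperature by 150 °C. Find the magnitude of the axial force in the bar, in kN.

P ≈ 377 kN (tensile)

If the supports were absent, the total length change would be Σ αᵢΔT Lᵢ = 23.9×10⁻⁶×150×850 + 16.3×10⁻⁶×150×190 = 3.512 mm.
The rigid supports impose zero overall length change; the single axial force P common to all segments must satisfy P Σ Lᵢ/(AᵢEᵢ) = δ_free.
The series flexibility is Σ Lᵢ/(AᵢEᵢ) = 850/(1400×69×10³) + 190/(1900×191×10³) = 9.323×10⁻⁶ mm/N.
So P = 3.512 / 9.323×10⁻⁶ = 376.7 kN, tensile.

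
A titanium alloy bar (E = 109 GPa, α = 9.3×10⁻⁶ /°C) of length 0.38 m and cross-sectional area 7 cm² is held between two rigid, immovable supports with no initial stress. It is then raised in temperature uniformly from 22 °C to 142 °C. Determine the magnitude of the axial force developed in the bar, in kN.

With zero net strain, σ = E·αΔT = 109 GPa × 9.3×10⁻⁶ × 120 = 121.6 MPa.
Then P = σA = 121.6 × 700 mm² = 85.15 kN, compressive.

P ≈ 85.2 kN (compressive)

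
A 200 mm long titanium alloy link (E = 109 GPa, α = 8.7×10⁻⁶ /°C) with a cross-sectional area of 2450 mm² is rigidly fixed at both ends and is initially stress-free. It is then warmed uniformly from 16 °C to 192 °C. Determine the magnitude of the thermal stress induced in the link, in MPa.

σ ≈ 167 MPa (compressive)

The supports are rigid, so the total axial strain is zero. The restrained thermal strain is ε = αΔT = 8.7×10⁻⁶ × 176 = 1531.2×10⁻⁶.
σ = EαΔT = 109×10³ × 8.7×10⁻⁶ × 176 = 166.9 MPa (compressive; the link is trying to expand).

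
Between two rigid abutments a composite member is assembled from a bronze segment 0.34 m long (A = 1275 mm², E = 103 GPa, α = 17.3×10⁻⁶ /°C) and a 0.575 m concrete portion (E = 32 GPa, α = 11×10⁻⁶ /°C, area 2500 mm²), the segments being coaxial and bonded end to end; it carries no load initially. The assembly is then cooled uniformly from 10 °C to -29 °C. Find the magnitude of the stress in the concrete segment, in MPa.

σ ≈ 19.5 MPa (tensile)

With the walls removed the bar would change length by δ_free = Σ αᵢΔT Lᵢ = 17.3×10⁻⁶×39×340 + 11×10⁻⁶×39×575 = 0.4761 mm.
Since the ends are fixed, an axial force P builds up, equal in every segment, with P · Σ Lᵢ/(AᵢEᵢ) = δ_free.
The series flexibility is Σ Lᵢ/(AᵢEᵢ) = 340/(1275×103×10³) + 575/(2500×32×10³) = 9.776×10⁻⁶ mm/N.
P = 0.4761 / 9.776×10⁻⁶ = 48700 N = 48.7 kN, tensile.
σ_{concrete} = P / A = 48700 / 2500 = 19.48 MPa.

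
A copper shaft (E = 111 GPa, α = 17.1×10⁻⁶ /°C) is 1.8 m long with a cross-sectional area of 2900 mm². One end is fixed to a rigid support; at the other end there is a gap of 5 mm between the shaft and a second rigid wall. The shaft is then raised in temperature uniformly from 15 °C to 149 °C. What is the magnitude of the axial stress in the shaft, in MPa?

Unrestrained expansion: δ_free = αΔT L = 17.1×10⁻⁶ × 134 × 1800 = 4.125 mm.
This is smaller than the 5 mm clearance, so the shaft expands freely without reaching the stop — the stress is zero.

σ ≈ 0 MPa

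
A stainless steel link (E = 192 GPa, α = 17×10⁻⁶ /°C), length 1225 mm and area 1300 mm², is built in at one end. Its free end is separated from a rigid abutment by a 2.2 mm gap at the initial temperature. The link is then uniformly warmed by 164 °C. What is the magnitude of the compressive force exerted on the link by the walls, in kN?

Unrestrained expansion: δ_free = αΔT L = 17×10⁻⁶ × 164 × 1225 = 3.415 mm.
After closing the 2.2 mm clearance, 3.415 − 2.2 = 1.215 mm of expansion remains to be suppressed by the wall.
So σ = E(δ_free − g)/L = 192×10³ × 1.215/1225 = 190.5 MPa.
Force on the wall = σA = 190.5 × 1300 mm² = 247.6 kN.

P ≈ 248 kN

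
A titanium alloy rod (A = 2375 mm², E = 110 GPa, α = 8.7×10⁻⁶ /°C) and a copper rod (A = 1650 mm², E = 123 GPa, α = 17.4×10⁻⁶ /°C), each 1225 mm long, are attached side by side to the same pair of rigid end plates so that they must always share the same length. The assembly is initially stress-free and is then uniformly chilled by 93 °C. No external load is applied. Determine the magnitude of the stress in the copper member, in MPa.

σ ≈ 56 MPa (tensile)

Both members must finish at the same length. With the larger α, the copper tends to over-contract; the plates restrain it, putting the copper in tension and the titanium alloy in compression. With no external load the two internal forces are equal and opposite, magnitude P.
Compatibility of the two members (thermal + elastic change equal): (α₁ − α₂)ΔT = P·[1/(A₁E₁) + 1/(A₂E₂)].
|α₁ − α₂|·ΔT = 8.7×10⁻⁶ × 93 = 0.0008091.
1/(A₁E₁) + 1/(A₂E₂) = 1/(2375×110×10³) + 1/(1650×123×10³) = 8.755×10⁻⁹ N⁻¹.
So P = 0.0008091 / 8.755×10⁻⁹ = 92.41 kN.
σ_{copper} = P/A₂ = 92410/1650 = 56.01 MPa, tensile.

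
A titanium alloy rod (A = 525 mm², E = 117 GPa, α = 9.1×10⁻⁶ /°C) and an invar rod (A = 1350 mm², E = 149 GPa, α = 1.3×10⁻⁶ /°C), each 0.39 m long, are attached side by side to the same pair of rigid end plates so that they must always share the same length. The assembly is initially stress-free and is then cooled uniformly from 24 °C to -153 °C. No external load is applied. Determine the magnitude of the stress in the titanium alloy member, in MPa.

σ ≈ 124 MPa (tensile)

The titanium alloy has the larger α, so on cooling it would change length more than the invar if both were free. The rigid plates force a common final length, so the titanium alloy is put into tension and the invar into compression, with equal and opposite forces P (no external load).
Equating the net (thermal + elastic) strains gives |α₁ − α₂|·ΔT = P·[1/(A₁E₁) + 1/(A₂E₂)].
|α₁ − α₂|·ΔT = 7.8×10⁻⁶ × 177 = 0.001381.
1/(A₁E₁) + 1/(A₂E₂) = 1/(525×117×10³) + 1/(1350×149×10³) = 2.125×10⁻⁸ N⁻¹.
P = 0.001381 / 2.125×10⁻⁸ = 64970 N = 64.97 kN.
σ_{titanium alloy} = P/A₁ = 64970/525 = 123.7 MPa, tensile.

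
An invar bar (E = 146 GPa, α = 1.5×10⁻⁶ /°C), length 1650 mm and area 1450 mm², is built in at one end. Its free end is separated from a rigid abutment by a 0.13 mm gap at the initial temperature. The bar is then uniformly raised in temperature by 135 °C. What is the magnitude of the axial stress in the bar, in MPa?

If the wall were absent the bar would grow by αΔT L = 1.5×10⁻⁶ × 135 × 1650 = 0.3341 mm.
After closing the 0.13 mm clearance, 0.3341 − 0.13 = 0.2041 mm of expansion remains to be suppressed by the wall.
Compatibility: PL/(AE) = 0.2041 mm, so σ = P/A = E × (0.2041/1650) = 18.06 MPa.

σ ≈ 18.1 MPa (compressive)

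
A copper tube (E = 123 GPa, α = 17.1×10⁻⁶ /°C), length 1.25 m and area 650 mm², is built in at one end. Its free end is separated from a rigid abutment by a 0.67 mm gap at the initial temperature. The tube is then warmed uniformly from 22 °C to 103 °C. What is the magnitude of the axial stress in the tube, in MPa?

σ ≈ 104 MPa (compressive)

Free thermal elongation = αΔT L = 17.1×10⁻⁶ × 81 × 1250 = 1.731 mm.
The gap closes (δ_free > 0.67 mm) and the wall then resists a further 1.731 − 0.67 = 1.061 mm of expansion.
So σ = E(δ_free − g)/L = 123×10³ × 1.061/1250 = 104.4 MPa.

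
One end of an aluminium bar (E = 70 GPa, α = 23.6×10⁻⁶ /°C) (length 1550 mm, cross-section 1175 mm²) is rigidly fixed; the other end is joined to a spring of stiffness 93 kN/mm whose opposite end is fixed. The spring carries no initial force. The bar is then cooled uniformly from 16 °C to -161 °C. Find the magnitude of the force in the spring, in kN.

Free thermal contraction: δ_free = αΔT L = 23.6×10⁻⁶ × 177 × 1550 = 6.475 mm.
With a force P in the spring, the elastic change of the bar is PL/(AE) and that of the spring is P/k; compatibility requires their sum to equal δ_free.
So P = δ_free / [L/(AE) + 1/k] = 6.475 / [ 1550/(1175×70×10³) + 1/(93×10³) ].
P = 6.475 / 2.96×10⁻⁵ = 218800 N.

P ≈ 219 kN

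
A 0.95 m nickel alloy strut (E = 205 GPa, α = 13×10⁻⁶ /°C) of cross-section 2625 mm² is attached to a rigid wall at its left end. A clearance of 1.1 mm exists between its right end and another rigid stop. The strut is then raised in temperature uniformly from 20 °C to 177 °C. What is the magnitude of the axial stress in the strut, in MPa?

If the wall were absent the strut would grow by αΔT L = 13×10⁻⁶ × 157 × 950 = 1.939 mm.
The gap closes (δ_free > 1.1 mm) and the wall then resists a further 1.939 − 1.1 = 0.8389 mm of expansion.
Compatibility: PL/(AE) = 0.8389 mm, so σ = P/A = E × (0.8389/950) = 181 MPa.

σ ≈ 181 MPa (compressive)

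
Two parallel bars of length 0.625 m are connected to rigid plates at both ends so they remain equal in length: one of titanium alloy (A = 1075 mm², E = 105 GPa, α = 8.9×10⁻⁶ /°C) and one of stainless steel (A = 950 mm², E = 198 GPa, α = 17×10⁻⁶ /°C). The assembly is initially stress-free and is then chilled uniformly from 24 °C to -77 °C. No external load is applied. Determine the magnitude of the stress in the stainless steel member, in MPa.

σ ≈ 60.7 MPa (tensile)

The stainless steel has the larger α, so on cooling it would change length more than the titanium alloy if both were free. The rigid plates force a common final length, so the stainless steel is put into tension and the titanium alloy into compression, with equal and opposite forces P (no external load).
Setting the final lengths equal and cancelling L: (α₁ − α₂)ΔT = P/(A₁E₁) + P/(A₂E₂).
|α₁ − α₂|·ΔT = 8.1×10⁻⁶ × 101 = 0.0008181.
1/(A₁E₁) + 1/(A₂E₂) = 1/(1075×105×10³) + 1/(950×198×10³) = 1.418×10⁻⁸ N⁻¹.
P = 0.0008181 / 1.418×10⁻⁸ = 57710 N = 57.71 kN.
σ_{stainless steel} = P/A₂ = 57710/950 = 60.75 MPa, tensile.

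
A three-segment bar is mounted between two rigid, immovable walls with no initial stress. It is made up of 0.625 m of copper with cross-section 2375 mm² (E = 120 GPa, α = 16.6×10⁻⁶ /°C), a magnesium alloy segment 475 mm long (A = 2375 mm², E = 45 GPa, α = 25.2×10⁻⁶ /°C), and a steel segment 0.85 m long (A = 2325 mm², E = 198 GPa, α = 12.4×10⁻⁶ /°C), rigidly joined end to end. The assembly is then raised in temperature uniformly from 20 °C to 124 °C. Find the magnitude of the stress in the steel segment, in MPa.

If the supports were absent, the total length change would be Σ αᵢΔT Lᵢ = 16.6×10⁻⁶×104×625 + 25.2×10⁻⁶×104×475 + 12.4×10⁻⁶×104×850 = 3.42 mm.
Since the ends are fixed, an axial force P builds up, equal in every segment, with P · Σ Lᵢ/(AᵢEᵢ) = δ_free.
Σ Lᵢ/(AᵢEᵢ) = 625/(2375×120×10³) + 475/(2375×45×10³) + 850/(2325×198×10³) = 8.484×10⁻⁶ mm/N.
So P = 3.42 / 8.484×10⁻⁶ = 403.1 kN, compressive.
σ_{steel} = P / A = 403100 / 2325 = 173.4 MPa.

σ ≈ 173 MPa (compressive)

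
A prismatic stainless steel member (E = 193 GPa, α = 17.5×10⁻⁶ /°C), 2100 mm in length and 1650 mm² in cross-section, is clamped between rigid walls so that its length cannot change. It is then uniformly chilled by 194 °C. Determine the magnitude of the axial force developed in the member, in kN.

P ≈ 1080 kN (tensile)

With zero net strain, σ = E·αΔT = 193 GPa × 17.5×10⁻⁶ × 194 = 655.2 MPa.
P = AEαΔT = 1650 × 193×10³ × 17.5×10⁻⁶ × 194 = 1081 kN (tensile).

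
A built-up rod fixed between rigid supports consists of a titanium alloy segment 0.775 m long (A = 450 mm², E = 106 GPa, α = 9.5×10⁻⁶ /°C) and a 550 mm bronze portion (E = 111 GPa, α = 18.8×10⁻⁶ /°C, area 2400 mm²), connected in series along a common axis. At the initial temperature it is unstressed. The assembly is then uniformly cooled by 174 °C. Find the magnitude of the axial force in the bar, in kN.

P ≈ 168 kN (tensile)

With the walls removed the bar would change length by δ_free = Σ αᵢΔT Lᵢ = 9.5×10⁻⁶×174×775 + 18.8×10⁻⁶×174×550 = 3.08 mm.
The walls prevent any net length change, so an axial force P (same in every segment) develops. Compatibility: P · Σ Lᵢ/(AᵢEᵢ) = δ_free.
Σ Lᵢ/(AᵢEᵢ) = 775/(450×106×10³) + 550/(2400×111×10³) = 1.831×10⁻⁵ mm/N.
P = 3.08 / 1.831×10⁻⁵ = 168200 N = 168.2 kN, tensile.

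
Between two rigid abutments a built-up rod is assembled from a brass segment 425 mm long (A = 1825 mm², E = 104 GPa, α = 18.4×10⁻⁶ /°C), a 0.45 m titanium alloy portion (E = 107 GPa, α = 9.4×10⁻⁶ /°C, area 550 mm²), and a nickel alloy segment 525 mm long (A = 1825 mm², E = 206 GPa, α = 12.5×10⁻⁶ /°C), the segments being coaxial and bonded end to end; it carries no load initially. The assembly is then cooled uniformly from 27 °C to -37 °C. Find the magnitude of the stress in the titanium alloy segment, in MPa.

σ ≈ 192 MPa (tensile)

Free thermal contraction of the whole bar: Σ αᵢΔT Lᵢ = 18.4×10⁻⁶×64×425 + 9.4×10⁻⁶×64×450 + 12.5×10⁻⁶×64×525 = 1.191 mm.
Since the ends are fixed, an axial force P builds up, equal in every segment, with P · Σ Lᵢ/(AᵢEᵢ) = δ_free.
The series flexibility is Σ Lᵢ/(AᵢEᵢ) = 425/(1825×104×10³) + 450/(550×107×10³) + 525/(1825×206×10³) = 1.128×10⁻⁵ mm/N.
Hence P = δ_free / Σ(L/AE) = 1.191/1.128×10⁻⁵ = 105.6 kN (tensile).
σ_{titanium alloy} = P / A = 105600 / 550 = 192 MPa.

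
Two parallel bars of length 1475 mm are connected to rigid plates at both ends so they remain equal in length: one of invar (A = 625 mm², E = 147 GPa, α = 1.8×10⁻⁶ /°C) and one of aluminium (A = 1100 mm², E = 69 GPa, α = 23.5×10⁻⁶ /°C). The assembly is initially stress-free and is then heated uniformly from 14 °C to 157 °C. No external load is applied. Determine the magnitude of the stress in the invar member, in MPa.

σ ≈ 206 MPa (tensile)

Equilibrium of a rigid end plate with no external load gives equal and opposite internal forces ±P in the two members. Since α_{aluminium} > α_{invar}, heating drives the aluminium into compression and the invar into tension.
Compatibility of the two members (thermal + elastic change equal): (α₁ − α₂)ΔT = P·[1/(A₁E₁) + 1/(A₂E₂)].
|α₁ − α₂|·ΔT = 21.7×10⁻⁶ × 143 = 0.003103.
1/(A₁E₁) + 1/(A₂E₂) = 1/(625×147×10³) + 1/(1100×69×10³) = 2.406×10⁻⁸ N⁻¹.
P = 0.003103 / 2.406×10⁻⁸ = 129000 N = 129 kN.
σ_{invar} = P/A₁ = 129000/625 = 206.4 MPa, tensile.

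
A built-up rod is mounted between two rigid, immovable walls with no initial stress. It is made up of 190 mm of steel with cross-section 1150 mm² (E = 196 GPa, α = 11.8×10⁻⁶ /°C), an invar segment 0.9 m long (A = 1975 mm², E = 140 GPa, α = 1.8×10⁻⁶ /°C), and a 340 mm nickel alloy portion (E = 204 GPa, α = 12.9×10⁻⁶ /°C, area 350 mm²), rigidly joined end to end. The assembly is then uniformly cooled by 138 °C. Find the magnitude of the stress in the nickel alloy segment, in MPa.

If the supports were absent, the total length change would be Σ αᵢΔT Lᵢ = 11.8×10⁻⁶×138×190 + 1.8×10⁻⁶×138×900 + 12.9×10⁻⁶×138×340 = 1.138 mm.
The walls prevent any net length change, so an axial force P (same in every segment) develops. Compatibility: P · Σ Lᵢ/(AᵢEᵢ) = δ_free.
The series flexibility is Σ Lᵢ/(AᵢEᵢ) = 190/(1150×196×10³) + 900/(1975×140×10³) + 340/(350×204×10³) = 8.86×10⁻⁶ mm/N.
P = 1.138 / 8.86×10⁻⁶ = 128500 N = 128.5 kN, tensile.
σ_{nickel alloy} = P / A = 128500 / 350 = 367.1 MPa.

σ ≈ 367 MPa (tensile)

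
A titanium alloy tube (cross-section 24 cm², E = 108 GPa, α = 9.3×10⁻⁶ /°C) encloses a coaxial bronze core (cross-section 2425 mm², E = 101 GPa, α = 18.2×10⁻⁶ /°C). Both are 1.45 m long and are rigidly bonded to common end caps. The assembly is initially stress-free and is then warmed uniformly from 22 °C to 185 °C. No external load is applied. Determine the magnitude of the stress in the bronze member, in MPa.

Both members must finish at the same length. With the larger α, the bronze tends to over-expand; the plates restrain it, putting the bronze in compression and the titanium alloy in tension. With no external load the two internal forces are equal and opposite, magnitude P.
Equating the net (thermal + elastic) strains gives |α₁ − α₂|·ΔT = P·[1/(A₁E₁) + 1/(A₂E₂)].
|α₁ − α₂|·ΔT = 8.9×10⁻⁶ × 163 = 0.001451.
1/(A₁E₁) + 1/(A₂E₂) = 1/(2400×108×10³) + 1/(2425×101×10³) = 7.941×10⁻⁹ N⁻¹.
So P = 0.001451 / 7.941×10⁻⁹ = 182.7 kN.
σ_{bronze} = P/A₂ = 182700/2425 = 75.33 MPa, compressive.

σ ≈ 75.3 MPa (compressive)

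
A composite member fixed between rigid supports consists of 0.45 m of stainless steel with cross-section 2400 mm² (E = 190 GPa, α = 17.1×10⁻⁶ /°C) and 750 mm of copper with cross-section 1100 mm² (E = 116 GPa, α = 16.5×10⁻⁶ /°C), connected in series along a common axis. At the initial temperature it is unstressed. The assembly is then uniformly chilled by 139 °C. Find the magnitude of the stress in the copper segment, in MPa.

If the supports were absent, the total length change would be Σ αᵢΔT Lᵢ = 17.1×10⁻⁶×139×450 + 16.5×10⁻⁶×139×750 = 2.79 mm.
The walls prevent any net length change, so an axial force P (same in every segment) develops. Compatibility: P · Σ Lᵢ/(AᵢEᵢ) = δ_free.
Σ Lᵢ/(AᵢEᵢ) = 450/(2400×190×10³) + 750/(1100×116×10³) = 6.865×10⁻⁶ mm/N.
So P = 2.79 / 6.865×10⁻⁶ = 406.4 kN, tensile.
σ_{copper} = P / A = 406400 / 1100 = 369.4 MPa.

σ ≈ 369 MPa (tensile)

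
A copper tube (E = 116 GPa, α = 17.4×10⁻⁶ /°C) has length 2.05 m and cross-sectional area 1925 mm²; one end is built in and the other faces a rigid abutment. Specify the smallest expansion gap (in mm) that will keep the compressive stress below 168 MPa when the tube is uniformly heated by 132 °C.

g ≈ 1.74 mm

With no wall the tube would lengthen by αΔT L = 17.4×10⁻⁶ × 132 × 2050 = 4.708 mm.
At the allowable stress the elastic shortening the wall may impose is σL/E = 168 × 2050 / (116×10³) = 2.969 mm.
The gap must absorb the remainder: g_min = 4.708 − 2.969 = 1.739 mm.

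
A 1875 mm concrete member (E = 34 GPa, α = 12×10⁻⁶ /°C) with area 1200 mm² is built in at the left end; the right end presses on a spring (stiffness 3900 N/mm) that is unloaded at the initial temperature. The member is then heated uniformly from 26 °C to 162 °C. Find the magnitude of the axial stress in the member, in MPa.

σ ≈ 8.43 MPa (compressive)

If the spring were absent the member would lengthen by αΔT L = 12×10⁻⁶ × 136 × 1875 = 3.06 mm.
Let P be the compressive force at the spring. The member shortens elastically by PL/(AE) and the spring compresses by P/k; together these equal δ_free.
So P = δ_free / [L/(AE) + 1/k] = 3.06 / [ 1875/(1200×34×10³) + 1/(3900) ].
P = 3.06 / 0.0003024 = 10120 N.
σ = P/A = 10120/1200 = 8.433 MPa.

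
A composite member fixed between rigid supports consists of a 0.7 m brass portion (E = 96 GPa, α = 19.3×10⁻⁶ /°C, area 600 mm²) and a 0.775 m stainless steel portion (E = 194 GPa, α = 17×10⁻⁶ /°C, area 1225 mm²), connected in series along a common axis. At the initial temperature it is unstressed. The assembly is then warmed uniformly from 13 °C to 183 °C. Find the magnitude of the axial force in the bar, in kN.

If the supports were absent, the total length change would be Σ αᵢΔT Lᵢ = 19.3×10⁻⁶×170×700 + 17×10⁻⁶×170×775 = 4.536 mm.
Since the ends are fixed, an axial force P builds up, equal in every segment, with P · Σ Lᵢ/(AᵢEᵢ) = δ_free.
The series flexibility is Σ Lᵢ/(AᵢEᵢ) = 700/(600×96×10³) + 775/(1225×194×10³) = 1.541×10⁻⁵ mm/N.
So P = 4.536 / 1.541×10⁻⁵ = 294.3 kN, compressive.

P ≈ 294 kN (compressive)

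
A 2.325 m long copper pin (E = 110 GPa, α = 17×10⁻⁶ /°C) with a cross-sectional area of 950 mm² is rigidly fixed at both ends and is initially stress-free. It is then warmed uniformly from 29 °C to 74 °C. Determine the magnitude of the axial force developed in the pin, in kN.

P ≈ 79.9 kN (compressive)

With zero net strain, σ = E·αΔT = 110 GPa × 17×10⁻⁶ × 45 = 84.15 MPa.
Axial force P = σA = 84.15 × 950 = 79940 N = 79.94 kN, compressive.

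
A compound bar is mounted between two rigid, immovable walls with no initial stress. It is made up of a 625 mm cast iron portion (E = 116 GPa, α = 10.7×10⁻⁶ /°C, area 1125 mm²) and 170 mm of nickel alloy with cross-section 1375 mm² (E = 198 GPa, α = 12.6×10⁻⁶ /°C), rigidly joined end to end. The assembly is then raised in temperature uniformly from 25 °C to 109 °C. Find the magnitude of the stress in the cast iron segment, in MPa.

σ ≈ 122 MPa (compressive)

If the supports were absent, the total length change would be Σ αᵢΔT Lᵢ = 10.7×10⁻⁶×84×625 + 12.6×10⁻⁶×84×170 = 0.7417 mm.
The rigid supports impose zero overall length change; the single axial force P common to all segments must satisfy P Σ Lᵢ/(AᵢEᵢ) = δ_free.
Σ Lᵢ/(AᵢEᵢ) = 625/(1125×116×10³) + 170/(1375×198×10³) = 5.414×10⁻⁶ mm/N.
Hence P = δ_free / Σ(L/AE) = 0.7417/5.414×10⁻⁶ = 137 kN (compressive).
σ_{cast iron} = P / A = 137000 / 1125 = 121.8 MPa.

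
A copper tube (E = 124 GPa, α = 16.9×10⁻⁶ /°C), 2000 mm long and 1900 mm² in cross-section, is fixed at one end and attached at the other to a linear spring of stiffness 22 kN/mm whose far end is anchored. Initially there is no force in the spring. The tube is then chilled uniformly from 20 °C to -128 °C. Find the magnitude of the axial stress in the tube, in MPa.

σ ≈ 48.8 MPa (tensile)

The unrestrained thermal change is αΔT L = 16.9×10⁻⁶ × 148 × 2000 = 5.002 mm.
With a force P in the spring, the elastic change of the tube is PL/(AE) and that of the spring is P/k; compatibility requires their sum to equal δ_free.
So P = δ_free / [L/(AE) + 1/k] = 5.002 / [ 2000/(1900×124×10³) + 1/(22×10³) ].
P = 5.002 / 5.394×10⁻⁵ = 92730 N.
σ = P/A = 92730/1900 = 48.81 MPa.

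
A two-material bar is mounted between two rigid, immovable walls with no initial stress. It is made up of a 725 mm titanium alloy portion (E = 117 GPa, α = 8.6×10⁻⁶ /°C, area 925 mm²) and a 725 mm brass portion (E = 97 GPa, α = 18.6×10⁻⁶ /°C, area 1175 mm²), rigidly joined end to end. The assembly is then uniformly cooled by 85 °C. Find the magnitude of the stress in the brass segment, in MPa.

With the walls removed the bar would change length by δ_free = Σ αᵢΔT Lᵢ = 8.6×10⁻⁶×85×725 + 18.6×10⁻⁶×85×725 = 1.676 mm.
Since the ends are fixed, an axial force P builds up, equal in every segment, with P · Σ Lᵢ/(AᵢEᵢ) = δ_free.
The series flexibility is Σ Lᵢ/(AᵢEᵢ) = 725/(925×117×10³) + 725/(1175×97×10³) = 1.306×10⁻⁵ mm/N.
Hence P = δ_free / Σ(L/AE) = 1.676/1.306×10⁻⁵ = 128.3 kN (tensile).
σ_{brass} = P / A = 128300 / 1175 = 109.2 MPa.

σ ≈ 109 MPa (tensile)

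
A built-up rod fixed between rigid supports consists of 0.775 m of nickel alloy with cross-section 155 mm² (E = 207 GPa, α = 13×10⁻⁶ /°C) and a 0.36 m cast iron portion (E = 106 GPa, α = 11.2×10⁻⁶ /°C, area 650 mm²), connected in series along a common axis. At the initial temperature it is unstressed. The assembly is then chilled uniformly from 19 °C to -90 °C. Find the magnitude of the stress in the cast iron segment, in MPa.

σ ≈ 80.5 MPa (tensile)

Free thermal contraction of the whole bar: Σ αᵢΔT Lᵢ = 13×10⁻⁶×109×775 + 11.2×10⁻⁶×109×360 = 1.538 mm.
Since the ends are fixed, an axial force P builds up, equal in every segment, with P · Σ Lᵢ/(AᵢEᵢ) = δ_free.
The series flexibility is Σ Lᵢ/(AᵢEᵢ) = 775/(155×207×10³) + 360/(650×106×10³) = 2.938×10⁻⁵ mm/N.
So P = 1.538 / 2.938×10⁻⁵ = 52.34 kN, tensile.
σ_{cast iron} = P / A = 52340 / 650 = 80.52 MPa.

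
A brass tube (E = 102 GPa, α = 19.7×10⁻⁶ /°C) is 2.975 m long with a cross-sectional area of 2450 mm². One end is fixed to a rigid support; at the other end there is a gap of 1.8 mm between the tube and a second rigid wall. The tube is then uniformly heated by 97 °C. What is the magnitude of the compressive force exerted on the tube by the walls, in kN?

If the wall were absent the tube would grow by αΔT L = 19.7×10⁻⁶ × 97 × 2975 = 5.685 mm.
This exceeds the 1.8 mm gap, so the wall pushes back. The portion of expansion that must be recovered elastically is δ_free − gap = 5.685 − 1.8 = 3.885 mm.
That suppressed elongation corresponds to σ = E·Δ/L = 102×10³ × 3.885/2975 = 133.2 MPa.
Force on the wall = σA = 133.2 × 2450 mm² = 326.3 kN.

P ≈ 326 kN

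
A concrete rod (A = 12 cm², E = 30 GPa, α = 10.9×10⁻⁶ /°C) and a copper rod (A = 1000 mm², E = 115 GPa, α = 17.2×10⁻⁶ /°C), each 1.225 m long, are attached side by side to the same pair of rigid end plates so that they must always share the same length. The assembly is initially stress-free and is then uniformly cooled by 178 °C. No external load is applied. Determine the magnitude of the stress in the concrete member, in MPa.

The copper has the larger α, so on cooling it would change length more than the concrete if both were free. The rigid plates force a common final length, so the copper is put into tension and the concrete into compression, with equal and opposite forces P (no external load).
Setting the final lengths equal and cancelling L: (α₁ − α₂)ΔT = P/(A₁E₁) + P/(A₂E₂).
|α₁ − α₂|·ΔT = 6.3×10⁻⁶ × 178 = 0.001121.
1/(A₁E₁) + 1/(A₂E₂) = 1/(1200×30×10³) + 1/(1000×115×10³) = 3.647×10⁻⁸ N⁻¹.
P = 0.001121 / 3.647×10⁻⁸ = 30750 N = 30.75 kN.
σ_{concrete} = P/A₁ = 30750/1200 = 25.62 MPa, compressive.

σ ≈ 25.6 MPa (compressive)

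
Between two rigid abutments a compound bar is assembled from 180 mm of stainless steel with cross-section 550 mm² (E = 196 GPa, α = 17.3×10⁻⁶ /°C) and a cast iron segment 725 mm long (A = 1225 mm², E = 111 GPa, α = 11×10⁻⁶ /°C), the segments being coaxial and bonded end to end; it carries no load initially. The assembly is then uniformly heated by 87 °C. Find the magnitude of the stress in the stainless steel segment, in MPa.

With the walls removed the bar would change length by δ_free = Σ αᵢΔT Lᵢ = 17.3×10⁻⁶×87×180 + 11×10⁻⁶×87×725 = 0.9647 mm.
The rigid supports impose zero overall length change; the single axial force P common to all segments must satisfy P Σ Lᵢ/(AᵢEᵢ) = δ_free.
Σ Lᵢ/(AᵢEᵢ) = 180/(550×196×10³) + 725/(1225×111×10³) = 7.002×10⁻⁶ mm/N.
So P = 0.9647 / 7.002×10⁻⁶ = 137.8 kN, compressive.
σ_{stainless steel} = P / A = 137800 / 550 = 250.5 MPa.

σ ≈ 251 MPa (compressive)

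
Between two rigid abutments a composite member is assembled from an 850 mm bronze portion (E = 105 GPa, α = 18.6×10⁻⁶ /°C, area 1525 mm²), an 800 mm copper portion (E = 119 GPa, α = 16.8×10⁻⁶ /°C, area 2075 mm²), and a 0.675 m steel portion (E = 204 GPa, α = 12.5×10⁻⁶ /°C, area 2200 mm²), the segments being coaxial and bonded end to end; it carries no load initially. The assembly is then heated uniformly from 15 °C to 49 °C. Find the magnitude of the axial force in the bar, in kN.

P ≈ 127 kN (compressive)

With the walls removed the bar would change length by δ_free = Σ αᵢΔT Lᵢ = 18.6×10⁻⁶×34×850 + 16.8×10⁻⁶×34×800 + 12.5×10⁻⁶×34×675 = 1.281 mm.
The rigid supports impose zero overall length change; the single axial force P common to all segments must satisfy P Σ Lᵢ/(AᵢEᵢ) = δ_free.
Σ Lᵢ/(AᵢEᵢ) = 850/(1525×105×10³) + 800/(2075×119×10³) + 675/(2200×204×10³) = 1.005×10⁻⁵ mm/N.
P = 1.281 / 1.005×10⁻⁵ = 127500 N = 127.5 kN, compressive.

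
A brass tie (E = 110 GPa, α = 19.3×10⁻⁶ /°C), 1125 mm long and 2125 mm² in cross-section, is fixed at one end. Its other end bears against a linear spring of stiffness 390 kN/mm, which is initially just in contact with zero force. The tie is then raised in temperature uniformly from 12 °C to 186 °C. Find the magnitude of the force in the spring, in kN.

If the spring were absent the tie would lengthen by αΔT L = 19.3×10⁻⁶ × 174 × 1125 = 3.778 mm.
Let P be the compressive force at the spring. The tie shortens elastically by PL/(AE) and the spring compresses by P/k; together these equal δ_free.
So P = δ_free / [L/(AE) + 1/k] = 3.778 / [ 1125/(2125×110×10³) + 1/(390×10³) ].
P = 3.778 / 7.377×10⁻⁶ = 512100 N.

P ≈ 512 kN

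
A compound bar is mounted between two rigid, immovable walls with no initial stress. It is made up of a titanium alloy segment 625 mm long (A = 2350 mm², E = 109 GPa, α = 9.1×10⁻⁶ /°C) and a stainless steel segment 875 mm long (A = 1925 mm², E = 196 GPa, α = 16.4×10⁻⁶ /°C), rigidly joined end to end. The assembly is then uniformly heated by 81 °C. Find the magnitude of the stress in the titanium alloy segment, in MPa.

σ ≈ 145 MPa (compressive)

With the walls removed the bar would change length by δ_free = Σ αᵢΔT Lᵢ = 9.1×10⁻⁶×81×625 + 16.4×10⁻⁶×81×875 = 1.623 mm.
The rigid supports impose zero overall length change; the single axial force P common to all segments must satisfy P Σ Lᵢ/(AᵢEᵢ) = δ_free.
The series flexibility is Σ Lᵢ/(AᵢEᵢ) = 625/(2350×109×10³) + 875/(1925×196×10³) = 4.759×10⁻⁶ mm/N.
So P = 1.623 / 4.759×10⁻⁶ = 341 kN, compressive.
σ_{titanium alloy} = P / A = 341000 / 2350 = 145.1 MPa.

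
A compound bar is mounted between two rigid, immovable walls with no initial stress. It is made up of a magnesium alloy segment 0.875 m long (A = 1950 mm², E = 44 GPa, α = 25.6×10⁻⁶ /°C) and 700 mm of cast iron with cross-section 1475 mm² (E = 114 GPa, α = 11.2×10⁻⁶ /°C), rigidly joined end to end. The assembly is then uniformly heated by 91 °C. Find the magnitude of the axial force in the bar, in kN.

With the walls removed the bar would change length by δ_free = Σ αᵢΔT Lᵢ = 25.6×10⁻⁶×91×875 + 11.2×10⁻⁶×91×700 = 2.752 mm.
Since the ends are fixed, an axial force P builds up, equal in every segment, with P · Σ Lᵢ/(AᵢEᵢ) = δ_free.
The series flexibility is Σ Lᵢ/(AᵢEᵢ) = 875/(1950×44×10³) + 700/(1475×114×10³) = 1.436×10⁻⁵ mm/N.
So P = 2.752 / 1.436×10⁻⁵ = 191.6 kN, compressive.

P ≈ 192 kN (compressive)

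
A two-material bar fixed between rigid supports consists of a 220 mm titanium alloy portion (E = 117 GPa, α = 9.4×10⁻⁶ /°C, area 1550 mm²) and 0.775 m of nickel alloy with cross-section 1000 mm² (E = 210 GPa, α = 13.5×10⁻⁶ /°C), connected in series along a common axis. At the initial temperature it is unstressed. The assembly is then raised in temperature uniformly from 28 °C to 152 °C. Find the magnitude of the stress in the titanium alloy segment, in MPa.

Free thermal expansion of the whole bar: Σ αᵢΔT Lᵢ = 9.4×10⁻⁶×124×220 + 13.5×10⁻⁶×124×775 = 1.554 mm.
The rigid supports impose zero overall length change; the single axial force P common to all segments must satisfy P Σ Lᵢ/(AᵢEᵢ) = δ_free.
The series flexibility is Σ Lᵢ/(AᵢEᵢ) = 220/(1550×117×10³) + 775/(1000×210×10³) = 4.904×10⁻⁶ mm/N.
So P = 1.554 / 4.904×10⁻⁶ = 316.9 kN, compressive.
σ_{titanium alloy} = P / A = 316900 / 1550 = 204.4 MPa.

σ ≈ 204 MPa (compressive)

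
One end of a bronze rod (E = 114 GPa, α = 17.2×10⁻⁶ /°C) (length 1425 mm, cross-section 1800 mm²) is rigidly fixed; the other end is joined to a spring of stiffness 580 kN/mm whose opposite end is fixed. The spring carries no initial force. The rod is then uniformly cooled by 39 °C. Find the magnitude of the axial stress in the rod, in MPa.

σ ≈ 61.3 MPa (tensile)

The unrestrained thermal change is αΔT L = 17.2×10⁻⁶ × 39 × 1425 = 0.9559 mm.
With a force P in the spring, the elastic change of the rod is PL/(AE) and that of the spring is P/k; compatibility requires their sum to equal δ_free.
So P = δ_free / [L/(AE) + 1/k] = 0.9559 / [ 1425/(1800×114×10³) + 1/(580×10³) ].
P = 0.9559 / 8.669×10⁻⁶ = 110300 N.
σ = P/A = 110300/1800 = 61.26 MPa.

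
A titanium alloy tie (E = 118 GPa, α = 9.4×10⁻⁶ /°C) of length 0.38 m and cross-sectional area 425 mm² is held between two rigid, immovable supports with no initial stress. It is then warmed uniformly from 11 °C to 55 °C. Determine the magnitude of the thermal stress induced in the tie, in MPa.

σ ≈ 48.8 MPa (compressive)

The supports are rigid, so the total axial strain is zero. The restrained thermal strain is ε = αΔT = 9.4×10⁻⁶ × 44 = 413.6×10⁻⁶.
Hence σ = E·αΔT = 118×10³ × 413.6×10⁻⁶ = 48.8 MPa, compressive.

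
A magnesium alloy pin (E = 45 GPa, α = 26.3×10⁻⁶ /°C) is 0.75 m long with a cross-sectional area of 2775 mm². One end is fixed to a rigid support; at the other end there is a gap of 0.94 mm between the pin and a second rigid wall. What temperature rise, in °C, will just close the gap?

ΔT ≈ 47.7 °C

Contact occurs when the free expansion equals the gap: αΔT L = 0.94 mm.
So ΔT = g/(αL) = 0.94/(26.3×10⁻⁶ × 750) = 47.66 °C.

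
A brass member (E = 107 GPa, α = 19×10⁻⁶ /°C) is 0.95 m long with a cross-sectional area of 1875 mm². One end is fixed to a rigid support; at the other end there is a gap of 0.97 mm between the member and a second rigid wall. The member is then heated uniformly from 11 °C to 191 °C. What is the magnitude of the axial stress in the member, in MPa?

Free thermal elongation = αΔT L = 19×10⁻⁶ × 180 × 950 = 3.249 mm.
After closing the 0.97 mm clearance, 3.249 − 0.97 = 2.279 mm of expansion remains to be suppressed by the wall.
Compatibility: PL/(AE) = 2.279 mm, so σ = P/A = E × (2.279/950) = 256.7 MPa.

σ ≈ 257 MPa (compressive)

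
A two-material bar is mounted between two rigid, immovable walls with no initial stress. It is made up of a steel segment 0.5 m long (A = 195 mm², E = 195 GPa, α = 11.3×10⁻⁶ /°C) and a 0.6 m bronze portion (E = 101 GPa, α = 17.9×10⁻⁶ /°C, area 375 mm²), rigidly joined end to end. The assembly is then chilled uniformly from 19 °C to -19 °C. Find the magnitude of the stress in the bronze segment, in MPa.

σ ≈ 57.3 MPa (tensile)

With the walls removed the bar would change length by δ_free = Σ αᵢΔT Lᵢ = 11.3×10⁻⁶×38×500 + 17.9×10⁻⁶×38×600 = 0.6228 mm.
The rigid supports impose zero overall length change; the single axial force P common to all segments must satisfy P Σ Lᵢ/(AᵢEᵢ) = δ_free.
The series flexibility is Σ Lᵢ/(AᵢEᵢ) = 500/(195×195×10³) + 600/(375×101×10³) = 2.899×10⁻⁵ mm/N.
Hence P = δ_free / Σ(L/AE) = 0.6228/2.899×10⁻⁵ = 21.48 kN (tensile).
σ_{bronze} = P / A = 21480 / 375 = 57.29 MPa.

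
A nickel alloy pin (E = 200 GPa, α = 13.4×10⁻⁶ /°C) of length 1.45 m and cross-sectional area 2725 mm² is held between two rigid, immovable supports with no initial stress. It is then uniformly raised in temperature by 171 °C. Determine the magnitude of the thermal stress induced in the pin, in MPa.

σ ≈ 458 MPa (compressive)

Because both ends are immovable the net strain is zero, and the suppressed thermal strain is αΔT = 13.4×10⁻⁶ × 171 = 2291.4×10⁻⁶.
Hence σ = E·αΔT = 200×10³ × 2291.4×10⁻⁶ = 458.3 MPa, compressive.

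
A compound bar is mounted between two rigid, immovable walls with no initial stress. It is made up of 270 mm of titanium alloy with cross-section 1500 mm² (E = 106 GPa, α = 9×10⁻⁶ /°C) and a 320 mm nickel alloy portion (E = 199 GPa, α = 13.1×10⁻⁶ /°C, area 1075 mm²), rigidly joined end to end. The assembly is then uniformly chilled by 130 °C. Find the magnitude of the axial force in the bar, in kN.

If the supports were absent, the total length change would be Σ αᵢΔT Lᵢ = 9×10⁻⁶×130×270 + 13.1×10⁻⁶×130×320 = 0.8609 mm.
The walls prevent any net length change, so an axial force P (same in every segment) develops. Compatibility: P · Σ Lᵢ/(AᵢEᵢ) = δ_free.
Σ Lᵢ/(AᵢEᵢ) = 270/(1500×106×10³) + 320/(1075×199×10³) = 3.194×10⁻⁶ mm/N.
P = 0.8609 / 3.194×10⁻⁶ = 269500 N = 269.5 kN, tensile.

P ≈ 270 kN (tensile)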